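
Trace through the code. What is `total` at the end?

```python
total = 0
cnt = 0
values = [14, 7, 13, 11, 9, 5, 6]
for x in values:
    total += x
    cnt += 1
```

Let's trace through this code step by step.

Initialize: total = 0
Initialize: cnt = 0
Initialize: values = [14, 7, 13, 11, 9, 5, 6]
Entering loop: for x in values:

After execution: total = 65
65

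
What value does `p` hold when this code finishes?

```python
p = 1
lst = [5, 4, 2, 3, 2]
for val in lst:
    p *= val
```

Let's trace through this code step by step.

Initialize: p = 1
Initialize: lst = [5, 4, 2, 3, 2]
Entering loop: for val in lst:

After execution: p = 240
240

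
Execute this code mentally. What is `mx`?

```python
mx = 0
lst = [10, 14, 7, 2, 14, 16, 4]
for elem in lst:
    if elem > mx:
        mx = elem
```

Let's trace through this code step by step.

Initialize: mx = 0
Initialize: lst = [10, 14, 7, 2, 14, 16, 4]
Entering loop: for elem in lst:

After execution: mx = 16
16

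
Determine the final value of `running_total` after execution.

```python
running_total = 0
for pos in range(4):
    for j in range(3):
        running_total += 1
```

Let's trace through this code step by step.

Initialize: running_total = 0
Entering loop: for pos in range(4):

After execution: running_total = 12
12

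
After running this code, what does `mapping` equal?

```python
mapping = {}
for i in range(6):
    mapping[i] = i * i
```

Let's trace through this code step by step.

Initialize: mapping = {}
Entering loop: for i in range(6):

After execution: mapping = {0: 0, 1: 1, 2: 4, 3: 9, 4: 16, 5: 25}
{0: 0, 1: 1, 2: 4, 3: 9, 4: 16, 5: 25}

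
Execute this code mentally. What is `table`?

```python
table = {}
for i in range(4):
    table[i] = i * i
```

Let's trace through this code step by step.

Initialize: table = {}
Entering loop: for i in range(4):

After execution: table = {0: 0, 1: 1, 2: 4, 3: 9}
{0: 0, 1: 1, 2: 4, 3: 9}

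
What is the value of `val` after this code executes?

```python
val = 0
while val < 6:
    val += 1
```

Let's trace through this code step by step.

Initialize: val = 0
Entering loop: while val < 6:

After execution: val = 6
6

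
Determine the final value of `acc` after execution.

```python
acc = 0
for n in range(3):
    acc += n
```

Let's trace through this code step by step.

Initialize: acc = 0
Entering loop: for n in range(3):

After execution: acc = 3
3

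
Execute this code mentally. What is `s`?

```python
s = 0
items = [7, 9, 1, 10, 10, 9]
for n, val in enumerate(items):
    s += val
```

Let's trace through this code step by step.

Initialize: s = 0
Initialize: items = [7, 9, 1, 10, 10, 9]
Entering loop: for n, val in enumerate(items):

After execution: s = 46
46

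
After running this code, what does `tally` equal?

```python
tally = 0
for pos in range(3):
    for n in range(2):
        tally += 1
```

Let's trace through this code step by step.

Initialize: tally = 0
Entering loop: for pos in range(3):

After execution: tally = 6
6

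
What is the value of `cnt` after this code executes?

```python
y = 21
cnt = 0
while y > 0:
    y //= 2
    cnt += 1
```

Let's trace through this code step by step.

Initialize: y = 21
Initialize: cnt = 0
Entering loop: while y > 0:

After execution: cnt = 5
5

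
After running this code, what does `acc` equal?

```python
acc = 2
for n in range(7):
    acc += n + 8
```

Let's trace through this code step by step.

Initialize: acc = 2
Entering loop: for n in range(7):

After execution: acc = 79
79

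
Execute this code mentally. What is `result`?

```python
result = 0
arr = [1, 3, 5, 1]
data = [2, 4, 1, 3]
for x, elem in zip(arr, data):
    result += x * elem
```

Let's trace through this code step by step.

Initialize: result = 0
Initialize: arr = [1, 3, 5, 1]
Initialize: data = [2, 4, 1, 3]
Entering loop: for x, elem in zip(arr, data):

After execution: result = 22
22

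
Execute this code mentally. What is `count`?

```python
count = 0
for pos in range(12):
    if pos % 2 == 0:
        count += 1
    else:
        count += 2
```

Let's trace through this code step by step.

Initialize: count = 0
Entering loop: for pos in range(12):

After execution: count = 18
18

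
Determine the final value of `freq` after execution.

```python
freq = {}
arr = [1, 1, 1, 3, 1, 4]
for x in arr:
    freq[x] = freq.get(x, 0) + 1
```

Let's trace through this code step by step.

Initialize: freq = {}
Initialize: arr = [1, 1, 1, 3, 1, 4]
Entering loop: for x in arr:

After execution: freq = {1: 4, 3: 1, 4: 1}
{1: 4, 3: 1, 4: 1}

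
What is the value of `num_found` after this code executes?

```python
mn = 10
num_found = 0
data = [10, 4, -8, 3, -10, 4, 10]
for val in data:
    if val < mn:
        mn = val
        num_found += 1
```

Let's trace through this code step by step.

Initialize: mn = 10
Initialize: num_found = 0
Initialize: data = [10, 4, -8, 3, -10, 4, 10]
Entering loop: for val in data:

After execution: num_found = 3
3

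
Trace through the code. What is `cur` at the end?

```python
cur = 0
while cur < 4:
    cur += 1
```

Let's trace through this code step by step.

Initialize: cur = 0
Entering loop: while cur < 4:

After execution: cur = 4
4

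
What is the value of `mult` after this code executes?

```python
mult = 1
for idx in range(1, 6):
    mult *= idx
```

Let's trace through this code step by step.

Initialize: mult = 1
Entering loop: for idx in range(1, 6):

After execution: mult = 120
120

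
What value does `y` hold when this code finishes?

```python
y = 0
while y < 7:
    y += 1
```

Let's trace through this code step by step.

Initialize: y = 0
Entering loop: while y < 7:

After execution: y = 7
7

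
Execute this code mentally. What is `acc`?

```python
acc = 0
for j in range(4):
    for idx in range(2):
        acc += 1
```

Let's trace through this code step by step.

Initialize: acc = 0
Entering loop: for j in range(4):

After execution: acc = 8
8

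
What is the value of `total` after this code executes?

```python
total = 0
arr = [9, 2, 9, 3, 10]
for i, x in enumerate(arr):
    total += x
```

Let's trace through this code step by step.

Initialize: total = 0
Initialize: arr = [9, 2, 9, 3, 10]
Entering loop: for i, x in enumerate(arr):

After execution: total = 33
33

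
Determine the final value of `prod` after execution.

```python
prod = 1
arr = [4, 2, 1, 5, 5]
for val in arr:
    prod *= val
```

Let's trace through this code step by step.

Initialize: prod = 1
Initialize: arr = [4, 2, 1, 5, 5]
Entering loop: for val in arr:

After execution: prod = 200
200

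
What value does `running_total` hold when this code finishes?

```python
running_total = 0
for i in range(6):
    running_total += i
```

Let's trace through this code step by step.

Initialize: running_total = 0
Entering loop: for i in range(6):

After execution: running_total = 15
15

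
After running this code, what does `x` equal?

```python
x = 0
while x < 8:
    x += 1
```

Let's trace through this code step by step.

Initialize: x = 0
Entering loop: while x < 8:

After execution: x = 8
8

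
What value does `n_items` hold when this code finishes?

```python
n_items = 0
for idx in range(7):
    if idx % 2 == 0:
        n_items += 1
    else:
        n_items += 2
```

Let's trace through this code step by step.

Initialize: n_items = 0
Entering loop: for idx in range(7):

After execution: n_items = 10
10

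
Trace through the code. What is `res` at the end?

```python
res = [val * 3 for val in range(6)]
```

Let's trace through this code step by step.

Initialize: res = [val * 3 for val in range(6)]

After execution: res = [0, 3, 6, 9, 12, 15]
[0, 3, 6, 9, 12, 15]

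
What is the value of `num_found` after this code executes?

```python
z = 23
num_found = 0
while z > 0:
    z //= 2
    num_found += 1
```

Let's trace through this code step by step.

Initialize: z = 23
Initialize: num_found = 0
Entering loop: while z > 0:

After execution: num_found = 5
5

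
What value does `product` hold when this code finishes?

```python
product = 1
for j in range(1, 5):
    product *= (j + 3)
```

Let's trace through this code step by step.

Initialize: product = 1
Entering loop: for j in range(1, 5):

After execution: product = 840
840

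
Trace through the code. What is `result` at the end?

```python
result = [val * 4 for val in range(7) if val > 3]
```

Let's trace through this code step by step.

Initialize: result = [val * 4 for val in range(7) if val > 3]

After execution: result = [16, 20, 24]
[16, 20, 24]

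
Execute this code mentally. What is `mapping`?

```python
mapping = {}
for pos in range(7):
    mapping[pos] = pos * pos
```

Let's trace through this code step by step.

Initialize: mapping = {}
Entering loop: for pos in range(7):

After execution: mapping = {0: 0, 1: 1, 2: 4, 3: 9, 4: 16, 5: 25, 6: 36}
{0: 0, 1: 1, 2: 4, 3: 9, 4: 16, 5: 25, 6: 36}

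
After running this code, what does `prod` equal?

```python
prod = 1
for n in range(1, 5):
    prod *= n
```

Let's trace through this code step by step.

Initialize: prod = 1
Entering loop: for n in range(1, 5):

After execution: prod = 24
24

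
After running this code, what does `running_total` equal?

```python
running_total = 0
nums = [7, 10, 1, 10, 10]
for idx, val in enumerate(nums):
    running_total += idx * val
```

Let's trace through this code step by step.

Initialize: running_total = 0
Initialize: nums = [7, 10, 1, 10, 10]
Entering loop: for idx, val in enumerate(nums):

After execution: running_total = 82
82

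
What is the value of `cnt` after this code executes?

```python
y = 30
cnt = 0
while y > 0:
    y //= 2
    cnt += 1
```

Let's trace through this code step by step.

Initialize: y = 30
Initialize: cnt = 0
Entering loop: while y > 0:

After execution: cnt = 5
5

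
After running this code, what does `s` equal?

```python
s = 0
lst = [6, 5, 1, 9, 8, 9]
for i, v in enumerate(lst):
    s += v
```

Let's trace through this code step by step.

Initialize: s = 0
Initialize: lst = [6, 5, 1, 9, 8, 9]
Entering loop: for i, v in enumerate(lst):

After execution: s = 38
38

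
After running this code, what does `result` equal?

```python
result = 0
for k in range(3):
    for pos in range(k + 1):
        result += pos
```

Let's trace through this code step by step.

Initialize: result = 0
Entering loop: for k in range(3):

After execution: result = 4
4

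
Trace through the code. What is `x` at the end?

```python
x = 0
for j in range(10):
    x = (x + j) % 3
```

Let's trace through this code step by step.

Initialize: x = 0
Entering loop: for j in range(10):

After execution: x = 0
0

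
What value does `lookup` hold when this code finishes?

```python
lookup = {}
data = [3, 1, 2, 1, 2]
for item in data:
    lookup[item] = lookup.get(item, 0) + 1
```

Let's trace through this code step by step.

Initialize: lookup = {}
Initialize: data = [3, 1, 2, 1, 2]
Entering loop: for item in data:

After execution: lookup = {3: 1, 1: 2, 2: 2}
{3: 1, 1: 2, 2: 2}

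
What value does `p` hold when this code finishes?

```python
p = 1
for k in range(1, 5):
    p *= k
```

Let's trace through this code step by step.

Initialize: p = 1
Entering loop: for k in range(1, 5):

After execution: p = 24
24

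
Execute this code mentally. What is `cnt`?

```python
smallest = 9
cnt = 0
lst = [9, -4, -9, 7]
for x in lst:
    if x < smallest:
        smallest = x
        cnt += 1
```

Let's trace through this code step by step.

Initialize: smallest = 9
Initialize: cnt = 0
Initialize: lst = [9, -4, -9, 7]
Entering loop: for x in lst:

After execution: cnt = 2
2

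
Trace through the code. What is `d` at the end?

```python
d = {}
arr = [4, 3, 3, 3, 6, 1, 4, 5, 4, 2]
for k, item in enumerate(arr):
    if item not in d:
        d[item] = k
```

Let's trace through this code step by step.

Initialize: d = {}
Initialize: arr = [4, 3, 3, 3, 6, 1, 4, 5, 4, 2]
Entering loop: for k, item in enumerate(arr):

After execution: d = {4: 0, 3: 1, 6: 4, 1: 5, 5: 7, 2: 9}
{4: 0, 3: 1, 6: 4, 1: 5, 5: 7, 2: 9}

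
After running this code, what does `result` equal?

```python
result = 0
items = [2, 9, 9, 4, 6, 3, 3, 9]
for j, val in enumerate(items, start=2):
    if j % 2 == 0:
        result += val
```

Let's trace through this code step by step.

Initialize: result = 0
Initialize: items = [2, 9, 9, 4, 6, 3, 3, 9]
Entering loop: for j, val in enumerate(items, start=2):

After execution: result = 20
20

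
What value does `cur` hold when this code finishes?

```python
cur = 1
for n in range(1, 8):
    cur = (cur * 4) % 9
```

Let's trace through this code step by step.

Initialize: cur = 1
Entering loop: for n in range(1, 8):

After execution: cur = 4
4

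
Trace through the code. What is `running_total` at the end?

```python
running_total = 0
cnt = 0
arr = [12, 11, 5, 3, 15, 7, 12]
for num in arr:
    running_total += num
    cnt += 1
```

Let's trace through this code step by step.

Initialize: running_total = 0
Initialize: cnt = 0
Initialize: arr = [12, 11, 5, 3, 15, 7, 12]
Entering loop: for num in arr:

After execution: running_total = 65
65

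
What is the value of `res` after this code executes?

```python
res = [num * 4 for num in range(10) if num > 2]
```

Let's trace through this code step by step.

Initialize: res = [num * 4 for num in range(10) if num > 2]

After execution: res = [12, 16, 20, 24, 28, 32, 36]
[12, 16, 20, 24, 28, 32, 36]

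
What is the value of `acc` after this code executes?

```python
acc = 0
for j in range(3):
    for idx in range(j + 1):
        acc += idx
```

Let's trace through this code step by step.

Initialize: acc = 0
Entering loop: for j in range(3):

After execution: acc = 4
4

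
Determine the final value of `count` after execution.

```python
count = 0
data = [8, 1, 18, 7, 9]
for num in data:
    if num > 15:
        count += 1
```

Let's trace through this code step by step.

Initialize: count = 0
Initialize: data = [8, 1, 18, 7, 9]
Entering loop: for num in data:

After execution: count = 1
1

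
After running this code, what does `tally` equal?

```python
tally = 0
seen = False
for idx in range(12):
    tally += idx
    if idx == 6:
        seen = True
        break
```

Let's trace through this code step by step.

Initialize: tally = 0
Initialize: seen = False
Entering loop: for idx in range(12):

After execution: tally = 21
21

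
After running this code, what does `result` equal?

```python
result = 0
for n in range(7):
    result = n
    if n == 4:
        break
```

Let's trace through this code step by step.

Initialize: result = 0
Entering loop: for n in range(7):

After execution: result = 4
4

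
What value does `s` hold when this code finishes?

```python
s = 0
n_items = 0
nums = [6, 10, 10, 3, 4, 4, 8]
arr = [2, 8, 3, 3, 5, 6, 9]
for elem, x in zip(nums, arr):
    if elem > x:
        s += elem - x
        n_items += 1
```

Let's trace through this code step by step.

Initialize: s = 0
Initialize: n_items = 0
Initialize: nums = [6, 10, 10, 3, 4, 4, 8]
Initialize: arr = [2, 8, 3, 3, 5, 6, 9]
Entering loop: for elem, x in zip(nums, arr):

After execution: s = 13
13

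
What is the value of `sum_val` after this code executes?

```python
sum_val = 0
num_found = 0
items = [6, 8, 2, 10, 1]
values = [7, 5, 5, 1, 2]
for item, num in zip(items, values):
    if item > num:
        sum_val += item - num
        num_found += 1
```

Let's trace through this code step by step.

Initialize: sum_val = 0
Initialize: num_found = 0
Initialize: items = [6, 8, 2, 10, 1]
Initialize: values = [7, 5, 5, 1, 2]
Entering loop: for item, num in zip(items, values):

After execution: sum_val = 12
12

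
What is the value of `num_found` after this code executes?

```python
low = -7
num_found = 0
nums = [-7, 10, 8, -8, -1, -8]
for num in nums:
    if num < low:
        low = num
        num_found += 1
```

Let's trace through this code step by step.

Initialize: low = -7
Initialize: num_found = 0
Initialize: nums = [-7, 10, 8, -8, -1, -8]
Entering loop: for num in nums:

After execution: num_found = 1
1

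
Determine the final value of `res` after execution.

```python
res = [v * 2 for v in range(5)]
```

Let's trace through this code step by step.

Initialize: res = [v * 2 for v in range(5)]

After execution: res = [0, 2, 4, 6, 8]
[0, 2, 4, 6, 8]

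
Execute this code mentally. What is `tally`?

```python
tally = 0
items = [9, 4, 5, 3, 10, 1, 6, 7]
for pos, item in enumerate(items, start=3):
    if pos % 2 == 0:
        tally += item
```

Let's trace through this code step by step.

Initialize: tally = 0
Initialize: items = [9, 4, 5, 3, 10, 1, 6, 7]
Entering loop: for pos, item in enumerate(items, start=3):

After execution: tally = 15
15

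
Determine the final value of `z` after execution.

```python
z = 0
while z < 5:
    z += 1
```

Let's trace through this code step by step.

Initialize: z = 0
Entering loop: while z < 5:

After execution: z = 5
5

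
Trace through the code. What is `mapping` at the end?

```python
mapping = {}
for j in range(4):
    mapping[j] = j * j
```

Let's trace through this code step by step.

Initialize: mapping = {}
Entering loop: for j in range(4):

After execution: mapping = {0: 0, 1: 1, 2: 4, 3: 9}
{0: 0, 1: 1, 2: 4, 3: 9}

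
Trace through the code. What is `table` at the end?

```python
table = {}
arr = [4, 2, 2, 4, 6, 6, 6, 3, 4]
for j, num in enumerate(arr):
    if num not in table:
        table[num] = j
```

Let's trace through this code step by step.

Initialize: table = {}
Initialize: arr = [4, 2, 2, 4, 6, 6, 6, 3, 4]
Entering loop: for j, num in enumerate(arr):

After execution: table = {4: 0, 2: 1, 6: 4, 3: 7}
{4: 0, 2: 1, 6: 4, 3: 7}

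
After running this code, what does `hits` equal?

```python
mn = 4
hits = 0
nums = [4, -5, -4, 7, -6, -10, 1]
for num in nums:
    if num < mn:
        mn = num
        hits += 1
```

Let's trace through this code step by step.

Initialize: mn = 4
Initialize: hits = 0
Initialize: nums = [4, -5, -4, 7, -6, -10, 1]
Entering loop: for num in nums:

After execution: hits = 3
3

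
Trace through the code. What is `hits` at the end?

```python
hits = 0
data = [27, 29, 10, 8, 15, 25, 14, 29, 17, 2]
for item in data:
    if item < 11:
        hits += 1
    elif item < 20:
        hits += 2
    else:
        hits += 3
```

Let's trace through this code step by step.

Initialize: hits = 0
Initialize: data = [27, 29, 10, 8, 15, 25, 14, 29, 17, 2]
Entering loop: for item in data:

After execution: hits = 21
21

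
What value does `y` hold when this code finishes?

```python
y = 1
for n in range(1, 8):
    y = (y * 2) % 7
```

Let's trace through this code step by step.

Initialize: y = 1
Entering loop: for n in range(1, 8):

After execution: y = 2
2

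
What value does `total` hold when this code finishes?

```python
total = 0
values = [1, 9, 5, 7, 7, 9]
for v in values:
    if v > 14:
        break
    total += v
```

Let's trace through this code step by step.

Initialize: total = 0
Initialize: values = [1, 9, 5, 7, 7, 9]
Entering loop: for v in values:

After execution: total = 38
38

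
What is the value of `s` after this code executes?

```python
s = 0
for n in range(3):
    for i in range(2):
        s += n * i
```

Let's trace through this code step by step.

Initialize: s = 0
Entering loop: for n in range(3):

After execution: s = 3
3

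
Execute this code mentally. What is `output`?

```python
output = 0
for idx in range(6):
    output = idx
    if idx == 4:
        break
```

Let's trace through this code step by step.

Initialize: output = 0
Entering loop: for idx in range(6):

After execution: output = 4
4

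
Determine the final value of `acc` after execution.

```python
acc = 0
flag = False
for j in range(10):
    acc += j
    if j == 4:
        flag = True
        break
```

Let's trace through this code step by step.

Initialize: acc = 0
Initialize: flag = False
Entering loop: for j in range(10):

After execution: acc = 10
10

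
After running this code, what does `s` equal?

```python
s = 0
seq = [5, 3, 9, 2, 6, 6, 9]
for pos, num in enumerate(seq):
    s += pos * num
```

Let's trace through this code step by step.

Initialize: s = 0
Initialize: seq = [5, 3, 9, 2, 6, 6, 9]
Entering loop: for pos, num in enumerate(seq):

After execution: s = 135
135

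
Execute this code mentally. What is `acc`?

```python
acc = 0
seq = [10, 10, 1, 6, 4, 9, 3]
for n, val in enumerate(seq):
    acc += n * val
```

Let's trace through this code step by step.

Initialize: acc = 0
Initialize: seq = [10, 10, 1, 6, 4, 9, 3]
Entering loop: for n, val in enumerate(seq):

After execution: acc = 109
109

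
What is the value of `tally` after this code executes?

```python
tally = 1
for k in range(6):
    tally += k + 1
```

Let's trace through this code step by step.

Initialize: tally = 1
Entering loop: for k in range(6):

After execution: tally = 22
22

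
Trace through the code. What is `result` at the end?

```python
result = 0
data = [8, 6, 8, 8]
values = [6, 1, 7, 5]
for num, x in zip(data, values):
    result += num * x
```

Let's trace through this code step by step.

Initialize: result = 0
Initialize: data = [8, 6, 8, 8]
Initialize: values = [6, 1, 7, 5]
Entering loop: for num, x in zip(data, values):

After execution: result = 150
150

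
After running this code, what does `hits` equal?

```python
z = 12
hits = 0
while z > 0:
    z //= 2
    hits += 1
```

Let's trace through this code step by step.

Initialize: z = 12
Initialize: hits = 0
Entering loop: while z > 0:

After execution: hits = 4
4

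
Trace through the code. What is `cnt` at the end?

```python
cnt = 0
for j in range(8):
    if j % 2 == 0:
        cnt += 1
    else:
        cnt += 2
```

Let's trace through this code step by step.

Initialize: cnt = 0
Entering loop: for j in range(8):

After execution: cnt = 12
12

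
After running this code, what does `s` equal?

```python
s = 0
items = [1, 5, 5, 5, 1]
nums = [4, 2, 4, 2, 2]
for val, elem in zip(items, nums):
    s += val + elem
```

Let's trace through this code step by step.

Initialize: s = 0
Initialize: items = [1, 5, 5, 5, 1]
Initialize: nums = [4, 2, 4, 2, 2]
Entering loop: for val, elem in zip(items, nums):

After execution: s = 31
31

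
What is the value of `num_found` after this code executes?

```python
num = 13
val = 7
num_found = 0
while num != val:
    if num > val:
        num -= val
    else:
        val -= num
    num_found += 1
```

Let's trace through this code step by step.

Initialize: num = 13
Initialize: val = 7
Initialize: num_found = 0
Entering loop: while num != val:

After execution: num_found = 7
7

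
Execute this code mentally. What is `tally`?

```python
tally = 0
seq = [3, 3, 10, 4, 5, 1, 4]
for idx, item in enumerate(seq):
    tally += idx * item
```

Let's trace through this code step by step.

Initialize: tally = 0
Initialize: seq = [3, 3, 10, 4, 5, 1, 4]
Entering loop: for idx, item in enumerate(seq):

After execution: tally = 84
84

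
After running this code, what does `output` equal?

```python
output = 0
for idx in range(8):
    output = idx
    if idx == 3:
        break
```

Let's trace through this code step by step.

Initialize: output = 0
Entering loop: for idx in range(8):

After execution: output = 3
3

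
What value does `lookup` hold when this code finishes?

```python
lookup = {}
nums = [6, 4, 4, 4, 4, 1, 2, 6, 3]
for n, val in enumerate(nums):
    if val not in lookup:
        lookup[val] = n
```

Let's trace through this code step by step.

Initialize: lookup = {}
Initialize: nums = [6, 4, 4, 4, 4, 1, 2, 6, 3]
Entering loop: for n, val in enumerate(nums):

After execution: lookup = {6: 0, 4: 1, 1: 5, 2: 6, 3: 8}
{6: 0, 4: 1, 1: 5, 2: 6, 3: 8}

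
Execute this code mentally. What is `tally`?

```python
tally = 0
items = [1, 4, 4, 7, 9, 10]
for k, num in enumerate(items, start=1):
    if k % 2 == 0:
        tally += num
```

Let's trace through this code step by step.

Initialize: tally = 0
Initialize: items = [1, 4, 4, 7, 9, 10]
Entering loop: for k, num in enumerate(items, start=1):

After execution: tally = 21
21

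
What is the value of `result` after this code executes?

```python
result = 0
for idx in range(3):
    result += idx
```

Let's trace through this code step by step.

Initialize: result = 0
Entering loop: for idx in range(3):

After execution: result = 3
3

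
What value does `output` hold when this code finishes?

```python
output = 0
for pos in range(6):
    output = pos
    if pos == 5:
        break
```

Let's trace through this code step by step.

Initialize: output = 0
Entering loop: for pos in range(6):

After execution: output = 5
5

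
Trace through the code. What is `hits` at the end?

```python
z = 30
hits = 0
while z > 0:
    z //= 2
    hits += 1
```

Let's trace through this code step by step.

Initialize: z = 30
Initialize: hits = 0
Entering loop: while z > 0:

After execution: hits = 5
5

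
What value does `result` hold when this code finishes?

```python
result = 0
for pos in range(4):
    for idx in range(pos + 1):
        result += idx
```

Let's trace through this code step by step.

Initialize: result = 0
Entering loop: for pos in range(4):

After execution: result = 10
10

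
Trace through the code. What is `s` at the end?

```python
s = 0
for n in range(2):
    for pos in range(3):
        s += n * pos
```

Let's trace through this code step by step.

Initialize: s = 0
Entering loop: for n in range(2):

After execution: s = 3
3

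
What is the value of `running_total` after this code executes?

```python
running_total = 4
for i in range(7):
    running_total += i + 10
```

Let's trace through this code step by step.

Initialize: running_total = 4
Entering loop: for i in range(7):

After execution: running_total = 95
95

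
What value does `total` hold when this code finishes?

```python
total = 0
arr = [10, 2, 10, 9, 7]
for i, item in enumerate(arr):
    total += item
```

Let's trace through this code step by step.

Initialize: total = 0
Initialize: arr = [10, 2, 10, 9, 7]
Entering loop: for i, item in enumerate(arr):

After execution: total = 38
38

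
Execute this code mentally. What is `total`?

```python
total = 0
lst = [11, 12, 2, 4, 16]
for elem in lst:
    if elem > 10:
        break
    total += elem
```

Let's trace through this code step by step.

Initialize: total = 0
Initialize: lst = [11, 12, 2, 4, 16]
Entering loop: for elem in lst:

After execution: total = 0
0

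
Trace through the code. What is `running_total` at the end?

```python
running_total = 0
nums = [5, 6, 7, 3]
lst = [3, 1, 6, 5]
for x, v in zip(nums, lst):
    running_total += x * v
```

Let's trace through this code step by step.

Initialize: running_total = 0
Initialize: nums = [5, 6, 7, 3]
Initialize: lst = [3, 1, 6, 5]
Entering loop: for x, v in zip(nums, lst):

After execution: running_total = 78
78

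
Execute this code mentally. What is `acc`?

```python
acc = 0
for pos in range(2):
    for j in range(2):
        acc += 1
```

Let's trace through this code step by step.

Initialize: acc = 0
Entering loop: for pos in range(2):

After execution: acc = 4
4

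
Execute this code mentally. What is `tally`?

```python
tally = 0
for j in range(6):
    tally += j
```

Let's trace through this code step by step.

Initialize: tally = 0
Entering loop: for j in range(6):

After execution: tally = 15
15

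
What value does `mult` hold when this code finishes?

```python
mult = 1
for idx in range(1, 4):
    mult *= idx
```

Let's trace through this code step by step.

Initialize: mult = 1
Entering loop: for idx in range(1, 4):

After execution: mult = 6
6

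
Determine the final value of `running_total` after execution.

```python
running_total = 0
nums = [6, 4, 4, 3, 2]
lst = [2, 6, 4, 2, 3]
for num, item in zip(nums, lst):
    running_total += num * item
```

Let's trace through this code step by step.

Initialize: running_total = 0
Initialize: nums = [6, 4, 4, 3, 2]
Initialize: lst = [2, 6, 4, 2, 3]
Entering loop: for num, item in zip(nums, lst):

After execution: running_total = 64
64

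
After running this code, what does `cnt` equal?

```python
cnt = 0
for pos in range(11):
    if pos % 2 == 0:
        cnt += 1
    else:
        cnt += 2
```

Let's trace through this code step by step.

Initialize: cnt = 0
Entering loop: for pos in range(11):

After execution: cnt = 16
16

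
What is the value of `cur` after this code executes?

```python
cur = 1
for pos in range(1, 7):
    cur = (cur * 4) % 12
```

Let's trace through this code step by step.

Initialize: cur = 1
Entering loop: for pos in range(1, 7):

After execution: cur = 4
4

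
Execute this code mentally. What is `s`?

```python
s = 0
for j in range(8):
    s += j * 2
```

Let's trace through this code step by step.

Initialize: s = 0
Entering loop: for j in range(8):

After execution: s = 56
56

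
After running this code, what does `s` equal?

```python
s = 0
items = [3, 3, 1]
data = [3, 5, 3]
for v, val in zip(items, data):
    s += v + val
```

Let's trace through this code step by step.

Initialize: s = 0
Initialize: items = [3, 3, 1]
Initialize: data = [3, 5, 3]
Entering loop: for v, val in zip(items, data):

After execution: s = 18
18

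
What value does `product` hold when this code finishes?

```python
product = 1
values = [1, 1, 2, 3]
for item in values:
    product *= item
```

Let's trace through this code step by step.

Initialize: product = 1
Initialize: values = [1, 1, 2, 3]
Entering loop: for item in values:

After execution: product = 6
6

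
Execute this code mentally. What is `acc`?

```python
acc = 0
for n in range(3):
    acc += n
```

Let's trace through this code step by step.

Initialize: acc = 0
Entering loop: for n in range(3):

After execution: acc = 3
3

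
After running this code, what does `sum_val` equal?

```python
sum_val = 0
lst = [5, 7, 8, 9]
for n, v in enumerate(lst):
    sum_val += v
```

Let's trace through this code step by step.

Initialize: sum_val = 0
Initialize: lst = [5, 7, 8, 9]
Entering loop: for n, v in enumerate(lst):

After execution: sum_val = 29
29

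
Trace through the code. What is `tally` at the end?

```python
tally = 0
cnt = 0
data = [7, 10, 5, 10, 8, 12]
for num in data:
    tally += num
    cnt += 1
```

Let's trace through this code step by step.

Initialize: tally = 0
Initialize: cnt = 0
Initialize: data = [7, 10, 5, 10, 8, 12]
Entering loop: for num in data:

After execution: tally = 52
52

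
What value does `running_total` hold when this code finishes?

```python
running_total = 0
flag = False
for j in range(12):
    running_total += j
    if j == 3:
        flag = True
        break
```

Let's trace through this code step by step.

Initialize: running_total = 0
Initialize: flag = False
Entering loop: for j in range(12):

After execution: running_total = 6
6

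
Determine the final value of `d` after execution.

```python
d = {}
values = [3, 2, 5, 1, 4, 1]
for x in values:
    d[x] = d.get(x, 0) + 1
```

Let's trace through this code step by step.

Initialize: d = {}
Initialize: values = [3, 2, 5, 1, 4, 1]
Entering loop: for x in values:

After execution: d = {3: 1, 2: 1, 5: 1, 1: 2, 4: 1}
{3: 1, 2: 1, 5: 1, 1: 2, 4: 1}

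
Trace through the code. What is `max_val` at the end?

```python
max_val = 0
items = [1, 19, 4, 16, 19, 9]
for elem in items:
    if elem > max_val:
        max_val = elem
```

Let's trace through this code step by step.

Initialize: max_val = 0
Initialize: items = [1, 19, 4, 16, 19, 9]
Entering loop: for elem in items:

After execution: max_val = 19
19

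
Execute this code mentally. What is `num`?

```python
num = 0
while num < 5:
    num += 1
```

Let's trace through this code step by step.

Initialize: num = 0
Entering loop: while num < 5:

After execution: num = 5
5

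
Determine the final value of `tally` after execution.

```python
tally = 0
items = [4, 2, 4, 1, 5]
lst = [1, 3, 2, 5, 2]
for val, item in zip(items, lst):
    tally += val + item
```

Let's trace through this code step by step.

Initialize: tally = 0
Initialize: items = [4, 2, 4, 1, 5]
Initialize: lst = [1, 3, 2, 5, 2]
Entering loop: for val, item in zip(items, lst):

After execution: tally = 29
29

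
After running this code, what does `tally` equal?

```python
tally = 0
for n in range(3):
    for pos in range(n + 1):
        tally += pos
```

Let's trace through this code step by step.

Initialize: tally = 0
Entering loop: for n in range(3):

After execution: tally = 4
4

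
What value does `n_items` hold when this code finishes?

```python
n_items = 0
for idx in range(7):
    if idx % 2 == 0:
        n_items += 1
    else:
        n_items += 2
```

Let's trace through this code step by step.

Initialize: n_items = 0
Entering loop: for idx in range(7):

After execution: n_items = 10
10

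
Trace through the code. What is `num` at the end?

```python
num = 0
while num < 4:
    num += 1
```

Let's trace through this code step by step.

Initialize: num = 0
Entering loop: while num < 4:

After execution: num = 4
4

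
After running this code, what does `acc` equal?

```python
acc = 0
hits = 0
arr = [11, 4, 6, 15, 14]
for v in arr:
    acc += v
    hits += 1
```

Let's trace through this code step by step.

Initialize: acc = 0
Initialize: hits = 0
Initialize: arr = [11, 4, 6, 15, 14]
Entering loop: for v in arr:

After execution: acc = 50
50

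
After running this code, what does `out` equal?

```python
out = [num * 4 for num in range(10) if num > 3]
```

Let's trace through this code step by step.

Initialize: out = [num * 4 for num in range(10) if num > 3]

After execution: out = [16, 20, 24, 28, 32, 36]
[16, 20, 24, 28, 32, 36]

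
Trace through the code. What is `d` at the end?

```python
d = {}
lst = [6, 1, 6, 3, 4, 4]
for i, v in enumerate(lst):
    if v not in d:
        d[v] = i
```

Let's trace through this code step by step.

Initialize: d = {}
Initialize: lst = [6, 1, 6, 3, 4, 4]
Entering loop: for i, v in enumerate(lst):

After execution: d = {6: 0, 1: 1, 3: 3, 4: 4}
{6: 0, 1: 1, 3: 3, 4: 4}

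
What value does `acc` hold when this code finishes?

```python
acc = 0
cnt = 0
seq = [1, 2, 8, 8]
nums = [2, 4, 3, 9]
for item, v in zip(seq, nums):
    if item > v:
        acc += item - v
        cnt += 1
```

Let's trace through this code step by step.

Initialize: acc = 0
Initialize: cnt = 0
Initialize: seq = [1, 2, 8, 8]
Initialize: nums = [2, 4, 3, 9]
Entering loop: for item, v in zip(seq, nums):

After execution: acc = 5
5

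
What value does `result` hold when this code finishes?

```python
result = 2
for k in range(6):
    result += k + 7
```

Let's trace through this code step by step.

Initialize: result = 2
Entering loop: for k in range(6):

After execution: result = 59
59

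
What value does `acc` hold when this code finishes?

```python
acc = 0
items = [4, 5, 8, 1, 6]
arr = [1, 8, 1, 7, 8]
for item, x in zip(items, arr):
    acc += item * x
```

Let's trace through this code step by step.

Initialize: acc = 0
Initialize: items = [4, 5, 8, 1, 6]
Initialize: arr = [1, 8, 1, 7, 8]
Entering loop: for item, x in zip(items, arr):

After execution: acc = 107
107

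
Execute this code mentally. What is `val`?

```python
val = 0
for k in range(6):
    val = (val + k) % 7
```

Let's trace through this code step by step.

Initialize: val = 0
Entering loop: for k in range(6):

After execution: val = 1
1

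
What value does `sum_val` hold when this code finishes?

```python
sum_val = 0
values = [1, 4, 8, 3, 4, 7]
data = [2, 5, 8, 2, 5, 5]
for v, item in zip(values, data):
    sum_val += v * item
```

Let's trace through this code step by step.

Initialize: sum_val = 0
Initialize: values = [1, 4, 8, 3, 4, 7]
Initialize: data = [2, 5, 8, 2, 5, 5]
Entering loop: for v, item in zip(values, data):

After execution: sum_val = 147
147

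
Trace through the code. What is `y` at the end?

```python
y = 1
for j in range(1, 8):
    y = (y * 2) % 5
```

Let's trace through this code step by step.

Initialize: y = 1
Entering loop: for j in range(1, 8):

After execution: y = 3
3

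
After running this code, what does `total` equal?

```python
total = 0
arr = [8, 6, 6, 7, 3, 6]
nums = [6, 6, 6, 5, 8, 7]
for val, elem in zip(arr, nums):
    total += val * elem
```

Let's trace through this code step by step.

Initialize: total = 0
Initialize: arr = [8, 6, 6, 7, 3, 6]
Initialize: nums = [6, 6, 6, 5, 8, 7]
Entering loop: for val, elem in zip(arr, nums):

After execution: total = 221
221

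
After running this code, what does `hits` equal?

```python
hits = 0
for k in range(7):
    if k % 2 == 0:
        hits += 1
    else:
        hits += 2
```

Let's trace through this code step by step.

Initialize: hits = 0
Entering loop: for k in range(7):

After execution: hits = 10
10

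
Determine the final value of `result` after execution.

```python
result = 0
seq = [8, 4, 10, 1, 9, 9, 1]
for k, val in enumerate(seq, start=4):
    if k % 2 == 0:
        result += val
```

Let's trace through this code step by step.

Initialize: result = 0
Initialize: seq = [8, 4, 10, 1, 9, 9, 1]
Entering loop: for k, val in enumerate(seq, start=4):

After execution: result = 28
28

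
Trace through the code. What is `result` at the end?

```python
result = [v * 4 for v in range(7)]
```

Let's trace through this code step by step.

Initialize: result = [v * 4 for v in range(7)]

After execution: result = [0, 4, 8, 12, 16, 20, 24]
[0, 4, 8, 12, 16, 20, 24]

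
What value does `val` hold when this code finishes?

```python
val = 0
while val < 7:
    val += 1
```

Let's trace through this code step by step.

Initialize: val = 0
Entering loop: while val < 7:

After execution: val = 7
7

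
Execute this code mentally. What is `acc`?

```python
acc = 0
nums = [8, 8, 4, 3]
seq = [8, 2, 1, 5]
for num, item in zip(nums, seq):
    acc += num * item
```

Let's trace through this code step by step.

Initialize: acc = 0
Initialize: nums = [8, 8, 4, 3]
Initialize: seq = [8, 2, 1, 5]
Entering loop: for num, item in zip(nums, seq):

After execution: acc = 99
99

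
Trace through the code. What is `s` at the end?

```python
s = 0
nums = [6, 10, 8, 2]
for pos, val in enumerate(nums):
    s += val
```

Let's trace through this code step by step.

Initialize: s = 0
Initialize: nums = [6, 10, 8, 2]
Entering loop: for pos, val in enumerate(nums):

After execution: s = 26
26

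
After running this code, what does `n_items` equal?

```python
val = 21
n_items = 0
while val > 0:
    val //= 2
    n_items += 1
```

Let's trace through this code step by step.

Initialize: val = 21
Initialize: n_items = 0
Entering loop: while val > 0:

After execution: n_items = 5
5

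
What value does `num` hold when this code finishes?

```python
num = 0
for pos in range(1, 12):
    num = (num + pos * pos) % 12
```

Let's trace through this code step by step.

Initialize: num = 0
Entering loop: for pos in range(1, 12):

After execution: num = 2
2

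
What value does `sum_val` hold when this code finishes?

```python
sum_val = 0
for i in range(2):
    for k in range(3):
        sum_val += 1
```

Let's trace through this code step by step.

Initialize: sum_val = 0
Entering loop: for i in range(2):

After execution: sum_val = 6
6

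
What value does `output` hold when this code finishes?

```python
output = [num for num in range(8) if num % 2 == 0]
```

Let's trace through this code step by step.

Initialize: output = [num for num in range(8) if num % 2 == 0]

After execution: output = [0, 2, 4, 6]
[0, 2, 4, 6]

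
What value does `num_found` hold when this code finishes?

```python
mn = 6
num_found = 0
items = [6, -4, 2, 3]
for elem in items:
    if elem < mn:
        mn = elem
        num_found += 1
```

Let's trace through this code step by step.

Initialize: mn = 6
Initialize: num_found = 0
Initialize: items = [6, -4, 2, 3]
Entering loop: for elem in items:

After execution: num_found = 1
1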